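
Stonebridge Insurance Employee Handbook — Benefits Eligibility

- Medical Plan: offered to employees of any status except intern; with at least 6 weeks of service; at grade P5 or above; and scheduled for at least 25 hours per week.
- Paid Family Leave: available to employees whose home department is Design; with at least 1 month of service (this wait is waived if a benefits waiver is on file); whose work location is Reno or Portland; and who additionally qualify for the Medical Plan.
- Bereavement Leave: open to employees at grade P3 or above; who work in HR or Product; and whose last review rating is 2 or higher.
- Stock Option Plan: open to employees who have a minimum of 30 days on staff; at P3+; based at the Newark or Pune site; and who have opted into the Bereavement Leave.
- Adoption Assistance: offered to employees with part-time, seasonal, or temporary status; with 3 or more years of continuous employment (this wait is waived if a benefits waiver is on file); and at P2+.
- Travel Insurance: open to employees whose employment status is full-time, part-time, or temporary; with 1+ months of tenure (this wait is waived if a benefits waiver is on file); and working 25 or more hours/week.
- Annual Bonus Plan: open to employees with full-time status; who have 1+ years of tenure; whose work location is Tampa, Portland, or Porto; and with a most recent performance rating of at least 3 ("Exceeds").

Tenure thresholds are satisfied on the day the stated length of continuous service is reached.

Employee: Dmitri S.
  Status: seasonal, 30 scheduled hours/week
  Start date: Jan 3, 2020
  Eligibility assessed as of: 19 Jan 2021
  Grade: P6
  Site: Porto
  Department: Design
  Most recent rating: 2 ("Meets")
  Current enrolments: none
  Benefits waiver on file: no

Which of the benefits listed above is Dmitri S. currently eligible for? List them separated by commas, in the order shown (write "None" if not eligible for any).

Service from Jan 3, 2020 to 19 Jan 2021: 382 days.
Medical Plan — status seasonal ✓ (not excluded); service 382 days ≥ 6 weeks (≈42 days) ✓; grade P6 ≥ P5 ✓; 30 hrs/wk ≥ 25 ✓ → eligible.
Paid Family Leave — dept Design ✓; no waiver, service 382 days ≥ 1 month (≈30 days) ✓; site Porto ✗ (not Reno or Portland) → not eligible.
Bereavement Leave — grade P6 ≥ P3 ✓; dept Design ✗ → not eligible.
Stock Option Plan — service 382 days ≥ 30 days ✓; grade P6 ≥ P3 ✓; site Porto ✗ (not Newark or Pune) → not eligible.
Adoption Assistance — status seasonal ✓; no waiver, service 382 days < 3 years (≈1095 days) ✗ → not eligible.
Travel Insurance — status seasonal ✗ (requires full-time, part-time, or temporary) → not eligible.
Annual Bonus Plan — status seasonal ✗ (requires full-time) → not eligible.

Medical Plan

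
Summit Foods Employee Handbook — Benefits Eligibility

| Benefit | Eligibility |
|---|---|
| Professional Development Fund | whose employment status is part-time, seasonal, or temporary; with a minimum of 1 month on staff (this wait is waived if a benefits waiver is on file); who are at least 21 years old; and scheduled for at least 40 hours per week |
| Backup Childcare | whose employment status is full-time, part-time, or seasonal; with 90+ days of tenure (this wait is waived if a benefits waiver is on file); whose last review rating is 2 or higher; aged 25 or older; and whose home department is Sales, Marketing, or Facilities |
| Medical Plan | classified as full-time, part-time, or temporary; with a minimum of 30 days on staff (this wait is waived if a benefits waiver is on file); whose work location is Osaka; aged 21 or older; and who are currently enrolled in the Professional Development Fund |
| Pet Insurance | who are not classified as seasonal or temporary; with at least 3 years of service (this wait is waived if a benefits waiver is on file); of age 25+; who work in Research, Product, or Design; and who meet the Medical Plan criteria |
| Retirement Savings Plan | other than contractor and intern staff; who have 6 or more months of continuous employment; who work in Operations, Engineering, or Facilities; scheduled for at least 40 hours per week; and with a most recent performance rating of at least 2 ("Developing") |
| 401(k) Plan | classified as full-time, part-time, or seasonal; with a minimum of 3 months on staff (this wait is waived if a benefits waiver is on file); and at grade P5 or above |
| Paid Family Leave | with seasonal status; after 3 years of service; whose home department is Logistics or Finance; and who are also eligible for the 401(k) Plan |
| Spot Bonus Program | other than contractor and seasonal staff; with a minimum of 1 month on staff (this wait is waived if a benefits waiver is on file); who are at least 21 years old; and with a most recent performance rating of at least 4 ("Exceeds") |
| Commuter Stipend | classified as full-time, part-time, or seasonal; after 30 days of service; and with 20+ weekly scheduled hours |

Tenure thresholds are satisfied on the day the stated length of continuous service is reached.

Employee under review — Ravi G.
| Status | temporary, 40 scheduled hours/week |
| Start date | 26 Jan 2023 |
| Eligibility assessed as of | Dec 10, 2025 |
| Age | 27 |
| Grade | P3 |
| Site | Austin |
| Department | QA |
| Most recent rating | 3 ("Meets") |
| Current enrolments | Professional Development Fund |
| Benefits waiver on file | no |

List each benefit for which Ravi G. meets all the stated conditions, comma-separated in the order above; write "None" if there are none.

Professional Development Fund

Service from 26 Jan 2023 to Dec 10, 2025: 1049 days.
Professional Development Fund — status temporary ✓; no waiver, service 1049 days ≥ 1 month (≈30 days) ✓; age 27 ≥ 21 ✓; 40 hrs/wk ≥ 40 ✓ → eligible.
Backup Childcare — status temporary ✗ (requires full-time, part-time, or seasonal) → not eligible.
Medical Plan — status temporary ✓; no waiver, service 1049 days ≥ 30 days ✓; site Austin ✗ (not Osaka) → not eligible.
Pet Insurance — status temporary ✗ (excluded) → not eligible.
Retirement Savings Plan — status temporary ✓ (not excluded); service 1049 days ≥ 6 months (≈180 days) ✓; dept QA ✗ → not eligible.
401(k) Plan — status temporary ✗ (requires full-time, part-time, or seasonal) → not eligible.
Paid Family Leave — status temporary ✗ (requires seasonal) → not eligible.
Spot Bonus Program — status temporary ✓ (not excluded); no waiver, service 1049 days ≥ 1 month (≈30 days) ✓; age 27 ≥ 21 ✓; rating 3 < 4 ✗ → not eligible.
Commuter Stipend — status temporary ✗ (requires full-time, part-time, or seasonal) → not eligible.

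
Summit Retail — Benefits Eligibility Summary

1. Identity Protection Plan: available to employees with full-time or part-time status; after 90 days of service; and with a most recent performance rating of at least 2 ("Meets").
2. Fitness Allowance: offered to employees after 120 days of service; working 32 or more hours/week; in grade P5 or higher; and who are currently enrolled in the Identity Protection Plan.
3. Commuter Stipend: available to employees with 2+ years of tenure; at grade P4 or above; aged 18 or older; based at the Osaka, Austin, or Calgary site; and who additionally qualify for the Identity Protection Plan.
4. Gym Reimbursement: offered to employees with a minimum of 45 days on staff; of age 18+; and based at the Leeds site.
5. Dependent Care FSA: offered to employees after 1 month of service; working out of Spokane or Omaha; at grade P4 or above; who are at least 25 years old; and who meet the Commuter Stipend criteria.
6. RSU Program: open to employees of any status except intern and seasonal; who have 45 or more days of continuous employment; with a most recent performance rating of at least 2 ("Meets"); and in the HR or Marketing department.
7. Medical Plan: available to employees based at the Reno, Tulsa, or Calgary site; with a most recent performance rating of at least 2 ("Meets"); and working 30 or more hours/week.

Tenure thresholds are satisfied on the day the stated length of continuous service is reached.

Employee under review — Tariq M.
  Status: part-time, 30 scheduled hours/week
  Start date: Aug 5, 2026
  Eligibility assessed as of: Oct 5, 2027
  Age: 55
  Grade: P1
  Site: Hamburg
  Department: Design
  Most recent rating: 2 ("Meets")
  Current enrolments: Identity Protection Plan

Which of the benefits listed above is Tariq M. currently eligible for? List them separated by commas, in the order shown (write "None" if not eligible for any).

Service from Aug 5, 2026 to Oct 5, 2027: 426 days.
Identity Protection Plan — status part-time ✓; service 426 days ≥ 90 days ✓; rating 2 ≥ 2 ✓ → eligible.
Fitness Allowance — service 426 days ≥ 120 days ✓; 30 hrs/wk < 32 ✗ → not eligible.
Commuter Stipend — service 426 days < 2 years (≈730 days) ✗ → not eligible.
Gym Reimbursement — service 426 days ≥ 45 days ✓; age 55 ≥ 18 ✓; site Hamburg ✗ (not Leeds) → not eligible.
Dependent Care FSA — service 426 days ≥ 1 month (≈30 days) ✓; site Hamburg ✗ (not Spokane or Omaha) → not eligible.
RSU Program — status part-time ✓ (not excluded); service 426 days ≥ 45 days ✓; rating 2 ≥ 2 ✓; dept Design ✗ → not eligible.
Medical Plan — site Hamburg ✗ (not Reno, Tulsa, or Calgary) → not eligible.

Identity Protection Plan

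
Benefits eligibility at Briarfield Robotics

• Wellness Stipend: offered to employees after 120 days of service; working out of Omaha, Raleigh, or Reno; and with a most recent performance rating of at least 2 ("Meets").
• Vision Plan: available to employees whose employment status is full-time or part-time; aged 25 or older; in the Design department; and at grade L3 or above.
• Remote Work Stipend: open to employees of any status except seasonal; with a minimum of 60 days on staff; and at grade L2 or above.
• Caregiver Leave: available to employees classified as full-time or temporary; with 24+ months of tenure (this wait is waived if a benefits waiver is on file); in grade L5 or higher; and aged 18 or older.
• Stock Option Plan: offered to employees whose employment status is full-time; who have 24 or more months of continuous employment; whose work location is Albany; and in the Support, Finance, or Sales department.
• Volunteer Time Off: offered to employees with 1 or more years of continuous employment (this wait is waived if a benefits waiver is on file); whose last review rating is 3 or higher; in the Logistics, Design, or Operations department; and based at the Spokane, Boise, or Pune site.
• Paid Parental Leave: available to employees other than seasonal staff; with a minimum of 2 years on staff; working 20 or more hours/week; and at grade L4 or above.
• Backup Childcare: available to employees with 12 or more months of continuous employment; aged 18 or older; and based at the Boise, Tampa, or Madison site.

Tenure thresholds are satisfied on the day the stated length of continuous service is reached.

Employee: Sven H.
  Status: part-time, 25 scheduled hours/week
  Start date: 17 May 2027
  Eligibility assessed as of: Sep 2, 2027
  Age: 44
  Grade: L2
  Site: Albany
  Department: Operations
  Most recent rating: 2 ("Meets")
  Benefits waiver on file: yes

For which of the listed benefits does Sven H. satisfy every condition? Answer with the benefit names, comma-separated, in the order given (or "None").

Service from 17 May 2027 to Sep 2, 2027: 108 days.
Wellness Stipend — service 108 days < 120 days ✗ → not eligible.
Vision Plan — status part-time ✓; age 44 ≥ 25 ✓; dept Operations ✗ → not eligible.
Remote Work Stipend — status part-time ✓ (not excluded); service 108 days ≥ 60 days ✓; grade L2 ≥ L2 ✓ → eligible.
Caregiver Leave — status part-time ✗ (requires full-time or temporary) → not eligible.
Stock Option Plan — status part-time ✗ (requires full-time) → not eligible.
Volunteer Time Off — benefits waiver on file ✓; rating 2 < 3 ✗ → not eligible.
Paid Parental Leave — status part-time ✓ (not excluded); service 108 days < 2 years (≈730 days) ✗ → not eligible.
Backup Childcare — service 108 days < 12 months (≈360 days) ✗ → not eligible.

Remote Work Stipend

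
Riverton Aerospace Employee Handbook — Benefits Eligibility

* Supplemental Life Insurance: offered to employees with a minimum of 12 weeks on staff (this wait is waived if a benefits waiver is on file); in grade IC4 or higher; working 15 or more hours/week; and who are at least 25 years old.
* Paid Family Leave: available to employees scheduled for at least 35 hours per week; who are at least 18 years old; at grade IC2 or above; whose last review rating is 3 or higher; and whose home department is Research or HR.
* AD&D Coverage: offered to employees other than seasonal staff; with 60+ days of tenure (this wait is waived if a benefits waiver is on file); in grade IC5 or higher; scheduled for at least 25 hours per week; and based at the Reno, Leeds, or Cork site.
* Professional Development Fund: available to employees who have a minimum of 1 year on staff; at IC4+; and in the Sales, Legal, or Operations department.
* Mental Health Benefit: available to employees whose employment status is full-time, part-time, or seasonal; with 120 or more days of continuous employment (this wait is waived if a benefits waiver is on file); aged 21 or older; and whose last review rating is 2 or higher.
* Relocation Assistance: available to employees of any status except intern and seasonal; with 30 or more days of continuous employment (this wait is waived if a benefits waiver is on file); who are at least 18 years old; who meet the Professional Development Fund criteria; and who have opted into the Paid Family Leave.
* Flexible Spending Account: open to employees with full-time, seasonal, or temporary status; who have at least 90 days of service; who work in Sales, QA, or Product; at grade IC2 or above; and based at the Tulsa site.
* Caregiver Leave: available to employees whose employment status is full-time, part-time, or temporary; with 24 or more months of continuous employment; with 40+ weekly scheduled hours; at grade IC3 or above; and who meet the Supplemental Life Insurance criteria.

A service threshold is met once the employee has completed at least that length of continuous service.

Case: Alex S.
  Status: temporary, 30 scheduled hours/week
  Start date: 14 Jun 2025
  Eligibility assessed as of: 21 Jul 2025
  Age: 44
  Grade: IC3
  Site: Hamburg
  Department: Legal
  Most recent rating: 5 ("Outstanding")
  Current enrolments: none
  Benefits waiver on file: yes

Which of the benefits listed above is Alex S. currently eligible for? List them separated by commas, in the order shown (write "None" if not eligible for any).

Service from 14 Jun 2025 to 21 Jul 2025: 37 days.
Supplemental Life Insurance — benefits waiver on file ✓; grade IC3 < IC4 ✗ → not eligible.
Paid Family Leave — 30 hrs/wk < 35 ✗ → not eligible.
AD&D Coverage — status temporary ✓ (not excluded); benefits waiver on file ✓; grade IC3 < IC5 ✗ → not eligible.
Professional Development Fund — service 37 days < 1 year (≈365 days) ✗ → not eligible.
Mental Health Benefit — status temporary ✗ (requires full-time, part-time, or seasonal) → not eligible.
Relocation Assistance — status temporary ✓ (not excluded); benefits waiver on file ✓; age 44 ≥ 18 ✓; not eligible for Professional Development Fund ✗ → not eligible.
Flexible Spending Account — status temporary ✓; service 37 days < 90 days ✗ → not eligible.
Caregiver Leave — status temporary ✓; service 37 days < 24 months (≈720 days) ✗ → not eligible.

None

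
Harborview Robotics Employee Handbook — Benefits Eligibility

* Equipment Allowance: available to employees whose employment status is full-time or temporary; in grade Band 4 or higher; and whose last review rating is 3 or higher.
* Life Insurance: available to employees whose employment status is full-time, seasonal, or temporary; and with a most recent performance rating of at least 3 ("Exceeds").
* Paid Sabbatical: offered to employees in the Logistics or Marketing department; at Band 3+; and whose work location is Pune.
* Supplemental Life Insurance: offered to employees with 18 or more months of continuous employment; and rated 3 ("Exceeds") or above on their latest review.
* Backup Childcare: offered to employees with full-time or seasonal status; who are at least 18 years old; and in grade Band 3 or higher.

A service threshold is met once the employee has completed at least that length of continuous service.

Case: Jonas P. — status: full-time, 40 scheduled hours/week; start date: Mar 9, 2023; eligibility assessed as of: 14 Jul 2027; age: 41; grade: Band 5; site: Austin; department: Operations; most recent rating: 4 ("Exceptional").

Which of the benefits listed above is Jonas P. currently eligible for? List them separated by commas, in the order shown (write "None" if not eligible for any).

Service from Mar 9, 2023 to 14 Jul 2027: 1588 days.
Equipment Allowance — status full-time ✓; grade Band 5 ≥ Band 4 ✓; rating 4 ≥ 3 ✓ → eligible.
Life Insurance — status full-time ✓; rating 4 ≥ 3 ✓ → eligible.
Paid Sabbatical — dept Operations ✗ → not eligible.
Supplemental Life Insurance — service 1588 days ≥ 18 months (≈540 days) ✓; rating 4 ≥ 3 ✓ → eligible.
Backup Childcare — status full-time ✓; age 41 ≥ 18 ✓; grade Band 5 ≥ Band 3 ✓ → eligible.

Equipment Allowance, Life Insurance, Supplemental Life Insurance, Backup Childcare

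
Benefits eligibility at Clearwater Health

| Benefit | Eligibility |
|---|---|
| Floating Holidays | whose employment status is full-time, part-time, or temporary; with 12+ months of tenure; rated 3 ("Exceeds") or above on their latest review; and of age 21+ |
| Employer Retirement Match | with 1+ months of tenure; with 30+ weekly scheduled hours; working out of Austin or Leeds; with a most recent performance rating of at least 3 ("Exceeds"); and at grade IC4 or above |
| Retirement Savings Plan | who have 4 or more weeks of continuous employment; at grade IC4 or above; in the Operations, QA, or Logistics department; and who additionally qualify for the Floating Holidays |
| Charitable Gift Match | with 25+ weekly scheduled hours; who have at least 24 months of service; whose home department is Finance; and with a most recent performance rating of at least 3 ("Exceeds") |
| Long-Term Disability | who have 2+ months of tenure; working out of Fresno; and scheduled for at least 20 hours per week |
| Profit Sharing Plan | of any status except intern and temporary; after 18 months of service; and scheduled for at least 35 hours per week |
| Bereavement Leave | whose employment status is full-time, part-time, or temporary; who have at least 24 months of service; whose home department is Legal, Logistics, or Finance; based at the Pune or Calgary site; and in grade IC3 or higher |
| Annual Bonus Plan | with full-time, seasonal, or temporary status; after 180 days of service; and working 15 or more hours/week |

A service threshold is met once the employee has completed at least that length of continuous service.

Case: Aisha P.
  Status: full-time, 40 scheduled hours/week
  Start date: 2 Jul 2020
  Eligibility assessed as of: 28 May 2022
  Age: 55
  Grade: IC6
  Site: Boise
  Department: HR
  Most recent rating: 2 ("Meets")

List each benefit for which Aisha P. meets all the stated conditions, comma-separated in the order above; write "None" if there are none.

Profit Sharing Plan, Annual Bonus Plan

Service from 2 Jul 2020 to 28 May 2022: 695 days.
Floating Holidays — status full-time ✓; service 695 days ≥ 12 months (≈360 days) ✓; rating 2 < 3 ✗ → not eligible.
Employer Retirement Match — service 695 days ≥ 1 month (≈30 days) ✓; 40 hrs/wk ≥ 30 ✓; site Boise ✗ (not Austin or Leeds) → not eligible.
Retirement Savings Plan — service 695 days ≥ 4 weeks (≈28 days) ✓; grade IC6 ≥ IC4 ✓; dept HR ✗ → not eligible.
Charitable Gift Match — 40 hrs/wk ≥ 25 ✓; service 695 days < 24 months (≈720 days) ✗ → not eligible.
Long-Term Disability — service 695 days ≥ 2 months (≈60 days) ✓; site Boise ✗ (not Fresno) → not eligible.
Profit Sharing Plan — status full-time ✓ (not excluded); service 695 days ≥ 18 months (≈540 days) ✓; 40 hrs/wk ≥ 35 ✓ → eligible.
Bereavement Leave — status full-time ✓; service 695 days < 24 months (≈720 days) ✗ → not eligible.
Annual Bonus Plan — status full-time ✓; service 695 days ≥ 180 days ✓; 40 hrs/wk ≥ 15 ✓ → eligible.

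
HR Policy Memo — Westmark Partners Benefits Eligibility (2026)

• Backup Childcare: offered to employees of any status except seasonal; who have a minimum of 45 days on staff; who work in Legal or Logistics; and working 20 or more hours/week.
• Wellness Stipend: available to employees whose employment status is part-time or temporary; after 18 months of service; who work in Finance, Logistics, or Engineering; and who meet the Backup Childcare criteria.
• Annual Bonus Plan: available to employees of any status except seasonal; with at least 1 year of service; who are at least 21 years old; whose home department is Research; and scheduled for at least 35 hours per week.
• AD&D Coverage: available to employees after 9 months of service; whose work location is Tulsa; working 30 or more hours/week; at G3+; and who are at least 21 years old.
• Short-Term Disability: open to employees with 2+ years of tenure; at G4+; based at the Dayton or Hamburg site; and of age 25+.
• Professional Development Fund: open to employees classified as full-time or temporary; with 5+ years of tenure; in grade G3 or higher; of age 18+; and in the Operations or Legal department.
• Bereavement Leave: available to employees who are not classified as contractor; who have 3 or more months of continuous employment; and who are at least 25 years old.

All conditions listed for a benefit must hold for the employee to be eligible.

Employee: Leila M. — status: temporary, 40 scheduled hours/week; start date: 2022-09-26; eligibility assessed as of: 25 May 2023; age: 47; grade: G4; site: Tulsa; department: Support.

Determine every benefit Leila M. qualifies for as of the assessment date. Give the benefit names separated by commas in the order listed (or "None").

Bereavement Leave

Service from 2022-09-26 to 25 May 2023: 241 days.
Backup Childcare — status temporary ✓ (not excluded); service 241 days ≥ 45 days ✓; dept Support ✗ → not eligible.
Wellness Stipend — status temporary ✓; service 241 days < 18 months (≈540 days) ✗ → not eligible.
Annual Bonus Plan — status temporary ✓ (not excluded); service 241 days < 1 year (≈365 days) ✗ → not eligible.
AD&D Coverage — service 241 days < 9 months (≈270 days) ✗ → not eligible.
Short-Term Disability — service 241 days < 2 years (≈730 days) ✗ → not eligible.
Professional Development Fund — status temporary ✓; service 241 days < 5 years (≈1825 days) ✗ → not eligible.
Bereavement Leave — status temporary ✓ (not excluded); service 241 days ≥ 3 months (≈90 days) ✓; age 47 ≥ 25 ✓ → eligible.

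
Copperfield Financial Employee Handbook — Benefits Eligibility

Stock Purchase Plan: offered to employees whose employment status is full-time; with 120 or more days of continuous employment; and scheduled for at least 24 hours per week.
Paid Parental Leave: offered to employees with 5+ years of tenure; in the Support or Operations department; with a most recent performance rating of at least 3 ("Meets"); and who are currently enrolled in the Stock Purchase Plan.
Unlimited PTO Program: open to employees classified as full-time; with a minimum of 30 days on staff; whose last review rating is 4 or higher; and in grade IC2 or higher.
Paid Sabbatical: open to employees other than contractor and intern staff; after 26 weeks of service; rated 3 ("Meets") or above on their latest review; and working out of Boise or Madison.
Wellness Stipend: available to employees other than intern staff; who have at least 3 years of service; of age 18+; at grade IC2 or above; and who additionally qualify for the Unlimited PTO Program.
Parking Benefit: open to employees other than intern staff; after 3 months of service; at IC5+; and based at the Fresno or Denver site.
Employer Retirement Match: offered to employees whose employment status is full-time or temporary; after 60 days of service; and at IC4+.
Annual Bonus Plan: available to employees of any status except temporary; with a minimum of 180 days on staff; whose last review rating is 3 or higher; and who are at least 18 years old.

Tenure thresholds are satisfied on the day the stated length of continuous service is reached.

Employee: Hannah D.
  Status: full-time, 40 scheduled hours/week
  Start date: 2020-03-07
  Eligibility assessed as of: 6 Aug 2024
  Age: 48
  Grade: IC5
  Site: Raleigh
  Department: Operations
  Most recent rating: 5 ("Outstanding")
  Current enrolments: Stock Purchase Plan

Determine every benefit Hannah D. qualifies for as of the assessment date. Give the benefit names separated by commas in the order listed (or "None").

Service from 2020-03-07 to 6 Aug 2024: 1613 days.
Stock Purchase Plan — status full-time ✓; service 1613 days ≥ 120 days ✓; 40 hrs/wk ≥ 24 ✓ → eligible.
Paid Parental Leave — service 1613 days < 5 years (≈1825 days) ✗ → not eligible.
Unlimited PTO Program — status full-time ✓; service 1613 days ≥ 30 days ✓; rating 5 ≥ 4 ✓; grade IC5 ≥ IC2 ✓ → eligible.
Paid Sabbatical — status full-time ✓ (not excluded); service 1613 days ≥ 26 weeks (≈182 days) ✓; rating 5 ≥ 3 ✓; site Raleigh ✗ (not Boise or Madison) → not eligible.
Wellness Stipend — status full-time ✓ (not excluded); service 1613 days ≥ 3 years (≈1095 days) ✓; age 48 ≥ 18 ✓; grade IC5 ≥ IC2 ✓; eligible for Unlimited PTO Program ✓ → eligible.
Parking Benefit — status full-time ✓ (not excluded); service 1613 days ≥ 3 months (≈90 days) ✓; grade IC5 ≥ IC5 ✓; site Raleigh ✗ (not Fresno or Denver) → not eligible.
Employer Retirement Match — status full-time ✓; service 1613 days ≥ 60 days ✓; grade IC5 ≥ IC4 ✓ → eligible.
Annual Bonus Plan — status full-time ✓ (not excluded); service 1613 days ≥ 180 days ✓; rating 5 ≥ 3 ✓; age 48 ≥ 18 ✓ → eligible.

Stock Purchase Plan, Unlimited PTO Program, Wellness Stipend, Employer Retirement Match, Annual Bonus Plan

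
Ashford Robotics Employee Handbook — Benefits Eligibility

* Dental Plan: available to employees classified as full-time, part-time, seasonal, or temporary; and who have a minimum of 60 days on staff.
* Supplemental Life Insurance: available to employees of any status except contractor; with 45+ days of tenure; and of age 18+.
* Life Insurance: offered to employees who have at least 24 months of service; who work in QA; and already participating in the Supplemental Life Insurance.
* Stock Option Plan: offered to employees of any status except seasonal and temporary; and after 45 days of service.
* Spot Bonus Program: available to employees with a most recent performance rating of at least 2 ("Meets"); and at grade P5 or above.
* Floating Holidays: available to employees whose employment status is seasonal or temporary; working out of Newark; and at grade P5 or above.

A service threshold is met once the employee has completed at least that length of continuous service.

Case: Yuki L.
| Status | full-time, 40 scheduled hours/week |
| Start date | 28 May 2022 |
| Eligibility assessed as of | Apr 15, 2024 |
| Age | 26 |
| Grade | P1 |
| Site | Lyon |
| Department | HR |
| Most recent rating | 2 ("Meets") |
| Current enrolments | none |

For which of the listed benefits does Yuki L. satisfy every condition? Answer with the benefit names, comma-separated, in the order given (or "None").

Service from 28 May 2022 to Apr 15, 2024: 688 days.
Dental Plan — status full-time ✓; service 688 days ≥ 60 days ✓ → eligible.
Supplemental Life Insurance — status full-time ✓ (not excluded); service 688 days ≥ 45 days ✓; age 26 ≥ 18 ✓ → eligible.
Life Insurance — service 688 days < 24 months (≈720 days) ✗ → not eligible.
Stock Option Plan — status full-time ✓ (not excluded); service 688 days ≥ 45 days ✓ → eligible.
Spot Bonus Program — rating 2 ≥ 2 ✓; grade P1 < P5 ✗ → not eligible.
Floating Holidays — status full-time ✗ (requires seasonal or temporary) → not eligible.

Dental Plan, Supplemental Life Insurance, Stock Option Plan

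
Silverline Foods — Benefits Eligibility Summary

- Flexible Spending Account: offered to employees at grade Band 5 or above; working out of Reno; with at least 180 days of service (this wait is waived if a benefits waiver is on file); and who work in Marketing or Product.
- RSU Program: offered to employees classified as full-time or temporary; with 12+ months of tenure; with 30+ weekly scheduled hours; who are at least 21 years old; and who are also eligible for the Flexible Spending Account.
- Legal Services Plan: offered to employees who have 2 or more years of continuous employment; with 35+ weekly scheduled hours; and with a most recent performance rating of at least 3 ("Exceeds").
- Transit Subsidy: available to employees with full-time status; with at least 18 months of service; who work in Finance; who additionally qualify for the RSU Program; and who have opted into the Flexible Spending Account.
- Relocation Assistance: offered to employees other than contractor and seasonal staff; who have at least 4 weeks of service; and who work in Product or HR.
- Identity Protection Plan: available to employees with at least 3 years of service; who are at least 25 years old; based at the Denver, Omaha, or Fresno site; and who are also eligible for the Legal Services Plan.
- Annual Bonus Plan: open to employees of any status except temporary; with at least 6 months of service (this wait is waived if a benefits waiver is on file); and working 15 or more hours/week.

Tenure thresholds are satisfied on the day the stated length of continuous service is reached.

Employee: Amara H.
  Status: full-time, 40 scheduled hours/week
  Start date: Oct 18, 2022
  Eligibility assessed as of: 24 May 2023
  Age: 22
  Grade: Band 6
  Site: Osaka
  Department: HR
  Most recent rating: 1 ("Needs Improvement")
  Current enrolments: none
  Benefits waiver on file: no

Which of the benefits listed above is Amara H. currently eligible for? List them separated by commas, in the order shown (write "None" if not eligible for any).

Relocation Assistance, Annual Bonus Plan

Service from Oct 18, 2022 to 24 May 2023: 218 days.
Flexible Spending Account — grade Band 6 ≥ Band 5 ✓; site Osaka ✗ (not Reno) → not eligible.
RSU Program — status full-time ✓; service 218 days < 12 months (≈360 days) ✗ → not eligible.
Legal Services Plan — service 218 days < 2 years (≈730 days) ✗ → not eligible.
Transit Subsidy — status full-time ✓; service 218 days < 18 months (≈540 days) ✗ → not eligible.
Relocation Assistance — status full-time ✓ (not excluded); service 218 days ≥ 4 weeks (≈28 days) ✓; dept HR ✓ → eligible.
Identity Protection Plan — service 218 days < 3 years (≈1095 days) ✗ → not eligible.
Annual Bonus Plan — status full-time ✓ (not excluded); no waiver, service 218 days ≥ 6 months (≈180 days) ✓; 40 hrs/wk ≥ 15 ✓ → eligible.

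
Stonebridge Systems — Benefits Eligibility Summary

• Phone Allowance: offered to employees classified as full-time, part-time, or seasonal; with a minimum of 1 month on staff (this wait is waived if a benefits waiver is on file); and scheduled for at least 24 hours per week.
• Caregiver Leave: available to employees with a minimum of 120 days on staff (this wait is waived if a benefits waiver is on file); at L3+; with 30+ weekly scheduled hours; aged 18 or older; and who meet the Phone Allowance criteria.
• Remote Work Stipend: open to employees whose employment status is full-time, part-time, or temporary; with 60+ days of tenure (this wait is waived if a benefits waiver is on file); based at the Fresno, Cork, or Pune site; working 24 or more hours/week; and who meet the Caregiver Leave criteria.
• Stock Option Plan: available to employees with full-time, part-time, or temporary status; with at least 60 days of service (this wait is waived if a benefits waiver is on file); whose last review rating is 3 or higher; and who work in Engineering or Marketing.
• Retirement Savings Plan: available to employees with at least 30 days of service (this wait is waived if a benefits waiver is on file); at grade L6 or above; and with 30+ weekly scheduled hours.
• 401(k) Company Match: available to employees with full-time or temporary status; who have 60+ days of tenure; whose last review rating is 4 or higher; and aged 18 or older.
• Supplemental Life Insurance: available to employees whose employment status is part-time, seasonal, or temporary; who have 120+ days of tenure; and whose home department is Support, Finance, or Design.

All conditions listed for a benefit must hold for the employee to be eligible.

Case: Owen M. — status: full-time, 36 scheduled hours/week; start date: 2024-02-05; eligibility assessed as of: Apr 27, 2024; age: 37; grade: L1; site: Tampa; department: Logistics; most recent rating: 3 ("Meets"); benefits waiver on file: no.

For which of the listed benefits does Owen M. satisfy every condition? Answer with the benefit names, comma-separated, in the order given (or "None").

Phone Allowance

Service from 2024-02-05 to Apr 27, 2024: 82 days.
Phone Allowance — status full-time ✓; no waiver, service 82 days ≥ 1 month (≈30 days) ✓; 36 hrs/wk ≥ 24 ✓ → eligible.
Caregiver Leave — no waiver, service 82 days < 120 days ✗ → not eligible.
Remote Work Stipend — status full-time ✓; no waiver, service 82 days ≥ 60 days ✓; site Tampa ✗ (not Fresno, Cork, or Pune) → not eligible.
Stock Option Plan — status full-time ✓; no waiver, service 82 days ≥ 60 days ✓; rating 3 ≥ 3 ✓; dept Logistics ✗ → not eligible.
Retirement Savings Plan — no waiver, service 82 days ≥ 30 days ✓; grade L1 < L6 ✗ → not eligible.
401(k) Company Match — status full-time ✓; service 82 days ≥ 60 days ✓; rating 3 < 4 ✗ → not eligible.
Supplemental Life Insurance — status full-time ✗ (requires part-time, seasonal, or temporary) → not eligible.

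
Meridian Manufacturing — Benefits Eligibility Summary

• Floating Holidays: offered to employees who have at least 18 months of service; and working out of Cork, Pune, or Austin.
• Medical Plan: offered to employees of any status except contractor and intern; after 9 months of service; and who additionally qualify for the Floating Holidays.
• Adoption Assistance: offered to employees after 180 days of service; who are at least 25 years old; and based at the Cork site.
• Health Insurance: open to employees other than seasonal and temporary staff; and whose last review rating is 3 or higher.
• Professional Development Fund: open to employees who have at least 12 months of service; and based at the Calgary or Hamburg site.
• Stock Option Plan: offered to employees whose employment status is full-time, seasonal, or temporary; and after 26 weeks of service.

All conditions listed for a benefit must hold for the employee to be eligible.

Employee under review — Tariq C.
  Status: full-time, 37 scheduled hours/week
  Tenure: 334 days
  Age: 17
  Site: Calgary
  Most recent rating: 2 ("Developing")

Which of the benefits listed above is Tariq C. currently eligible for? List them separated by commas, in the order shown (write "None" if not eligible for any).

Stock Option Plan

Floating Holidays — service 334 days < 18 months (≈540 days) ✗ → not eligible.
Medical Plan — status full-time ✓ (not excluded); service 334 days ≥ 9 months (≈270 days) ✓; not eligible for Floating Holidays ✗ → not eligible.
Adoption Assistance — service 334 days ≥ 180 days ✓; age 17 < 25 ✗ → not eligible.
Health Insurance — status full-time ✓ (not excluded); rating 2 < 3 ✗ → not eligible.
Professional Development Fund — service 334 days < 12 months (≈360 days) ✗ → not eligible.
Stock Option Plan — status full-time ✓; service 334 days ≥ 26 weeks (≈182 days) ✓ → eligible.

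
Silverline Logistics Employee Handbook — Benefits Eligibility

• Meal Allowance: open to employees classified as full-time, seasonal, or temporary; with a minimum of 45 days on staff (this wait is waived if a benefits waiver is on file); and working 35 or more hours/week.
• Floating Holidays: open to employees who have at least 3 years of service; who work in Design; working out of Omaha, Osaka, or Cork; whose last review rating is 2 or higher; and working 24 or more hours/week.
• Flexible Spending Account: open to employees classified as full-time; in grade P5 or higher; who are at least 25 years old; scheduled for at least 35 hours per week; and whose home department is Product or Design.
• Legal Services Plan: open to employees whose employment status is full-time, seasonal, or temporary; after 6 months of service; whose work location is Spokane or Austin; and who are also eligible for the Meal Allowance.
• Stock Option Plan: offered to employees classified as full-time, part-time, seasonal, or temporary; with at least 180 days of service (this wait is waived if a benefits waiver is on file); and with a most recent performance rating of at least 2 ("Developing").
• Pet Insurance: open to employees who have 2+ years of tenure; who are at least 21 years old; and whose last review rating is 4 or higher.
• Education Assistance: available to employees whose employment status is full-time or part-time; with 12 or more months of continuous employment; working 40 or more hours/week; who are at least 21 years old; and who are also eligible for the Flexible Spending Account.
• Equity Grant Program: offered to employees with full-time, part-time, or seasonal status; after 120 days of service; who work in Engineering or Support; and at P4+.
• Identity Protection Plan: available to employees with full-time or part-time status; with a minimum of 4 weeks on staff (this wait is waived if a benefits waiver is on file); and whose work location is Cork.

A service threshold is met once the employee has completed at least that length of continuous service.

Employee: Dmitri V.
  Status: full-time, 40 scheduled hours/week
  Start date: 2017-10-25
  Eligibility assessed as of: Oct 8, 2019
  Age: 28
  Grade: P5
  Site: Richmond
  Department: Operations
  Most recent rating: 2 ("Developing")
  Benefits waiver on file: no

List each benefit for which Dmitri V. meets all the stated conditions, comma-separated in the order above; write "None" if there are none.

Meal Allowance, Stock Option Plan

Service from 2017-10-25 to Oct 8, 2019: 713 days.
Meal Allowance — status full-time ✓; no waiver, service 713 days ≥ 45 days ✓; 40 hrs/wk ≥ 35 ✓ → eligible.
Floating Holidays — service 713 days < 3 years (≈1095 days) ✗ → not eligible.
Flexible Spending Account — status full-time ✓; grade P5 ≥ P5 ✓; age 28 ≥ 25 ✓; 40 hrs/wk ≥ 35 ✓; dept Operations ✗ → not eligible.
Legal Services Plan — status full-time ✓; service 713 days ≥ 6 months (≈180 days) ✓; site Richmond ✗ (not Spokane or Austin) → not eligible.
Stock Option Plan — status full-time ✓; no waiver, service 713 days ≥ 180 days ✓; rating 2 ≥ 2 ✓ → eligible.
Pet Insurance — service 713 days < 2 years (≈730 days) ✗ → not eligible.
Education Assistance — status full-time ✓; service 713 days ≥ 12 months (≈360 days) ✓; 40 hrs/wk ≥ 40 ✓; age 28 ≥ 21 ✓; not eligible for Flexible Spending Account ✗ → not eligible.
Equity Grant Program — status full-time ✓; service 713 days ≥ 120 days ✓; dept Operations ✗ → not eligible.
Identity Protection Plan — status full-time ✓; no waiver, service 713 days ≥ 4 weeks (≈28 days) ✓; site Richmond ✗ (not Cork) → not eligible.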